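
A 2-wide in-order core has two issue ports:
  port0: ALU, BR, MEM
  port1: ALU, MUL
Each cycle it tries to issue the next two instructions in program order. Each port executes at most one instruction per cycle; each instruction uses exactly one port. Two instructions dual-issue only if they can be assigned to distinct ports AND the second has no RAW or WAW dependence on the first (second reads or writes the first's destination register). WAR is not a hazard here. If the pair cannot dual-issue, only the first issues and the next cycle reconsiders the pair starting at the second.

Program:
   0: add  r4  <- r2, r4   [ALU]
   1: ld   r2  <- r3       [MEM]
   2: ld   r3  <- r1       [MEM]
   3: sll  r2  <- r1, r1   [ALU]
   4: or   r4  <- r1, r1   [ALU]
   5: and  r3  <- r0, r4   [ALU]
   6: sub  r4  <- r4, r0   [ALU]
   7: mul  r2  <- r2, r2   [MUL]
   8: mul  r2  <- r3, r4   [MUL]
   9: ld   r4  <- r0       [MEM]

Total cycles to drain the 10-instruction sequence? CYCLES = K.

#0 head=0: add;ld i0+i1 pair
#1 head=2: ld;sll i2+i3 pair
#2 head=4: or i4 RAW r4
#3 head=5: and;sub i5+i6 pair
#4 head=7: mul i7 no-port MUL/MUL
#5 head=8: mul;ld i8+i9 pair

CYCLES = 6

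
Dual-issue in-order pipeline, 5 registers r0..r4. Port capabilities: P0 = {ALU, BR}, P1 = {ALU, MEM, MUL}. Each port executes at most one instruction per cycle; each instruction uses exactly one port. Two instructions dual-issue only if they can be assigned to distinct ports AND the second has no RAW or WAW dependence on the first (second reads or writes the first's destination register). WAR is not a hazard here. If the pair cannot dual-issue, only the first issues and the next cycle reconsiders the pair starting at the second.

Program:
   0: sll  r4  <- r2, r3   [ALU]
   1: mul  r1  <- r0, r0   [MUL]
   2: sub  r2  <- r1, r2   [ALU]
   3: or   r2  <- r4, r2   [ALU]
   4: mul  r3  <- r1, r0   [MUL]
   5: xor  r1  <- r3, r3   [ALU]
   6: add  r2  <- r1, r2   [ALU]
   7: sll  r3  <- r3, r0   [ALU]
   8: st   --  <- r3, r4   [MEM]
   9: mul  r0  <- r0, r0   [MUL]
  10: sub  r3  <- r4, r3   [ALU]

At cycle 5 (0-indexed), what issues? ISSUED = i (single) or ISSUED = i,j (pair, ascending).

c0: i0&i1 sll.ALU mul.MUL  2-wide
c1: i2 sub.ALU  RAW+WAW r2
c2: i3&i4 or.ALU mul.MUL  2-wide
c3: i5 xor.ALU  RAW r1
c4: i6&i7 add.ALU sll.ALU  2-wide
c5: i8 st.MEM  no-port MEM/MUL
c6: i9&i10 mul.MUL sub.ALU  2-wide

ISSUED = 8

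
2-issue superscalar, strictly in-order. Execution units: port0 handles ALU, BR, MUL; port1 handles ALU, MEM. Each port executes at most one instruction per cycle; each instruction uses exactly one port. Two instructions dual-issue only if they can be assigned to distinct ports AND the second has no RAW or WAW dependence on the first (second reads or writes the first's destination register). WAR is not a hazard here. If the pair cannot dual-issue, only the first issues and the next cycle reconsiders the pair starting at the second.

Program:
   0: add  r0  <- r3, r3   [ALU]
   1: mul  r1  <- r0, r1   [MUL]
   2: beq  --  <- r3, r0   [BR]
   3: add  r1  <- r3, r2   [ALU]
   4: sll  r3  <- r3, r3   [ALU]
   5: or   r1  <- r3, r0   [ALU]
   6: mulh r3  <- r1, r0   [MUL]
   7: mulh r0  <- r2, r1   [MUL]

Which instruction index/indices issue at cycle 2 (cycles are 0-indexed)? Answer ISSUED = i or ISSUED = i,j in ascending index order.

ISSUED = 2,3

  cy0 -> i0 (add) RAW r0
  cy1 -> i1 (mul) no-port MUL/BR
  cy2 -> i2/i3 (beq/add) dual
  cy3 -> i4 (sll) RAW r3
  cy4 -> i5 (or) RAW r1
  cy5 -> i6 (mulh) no-port MUL/MUL
  cy6 -> i7 (mulh) tail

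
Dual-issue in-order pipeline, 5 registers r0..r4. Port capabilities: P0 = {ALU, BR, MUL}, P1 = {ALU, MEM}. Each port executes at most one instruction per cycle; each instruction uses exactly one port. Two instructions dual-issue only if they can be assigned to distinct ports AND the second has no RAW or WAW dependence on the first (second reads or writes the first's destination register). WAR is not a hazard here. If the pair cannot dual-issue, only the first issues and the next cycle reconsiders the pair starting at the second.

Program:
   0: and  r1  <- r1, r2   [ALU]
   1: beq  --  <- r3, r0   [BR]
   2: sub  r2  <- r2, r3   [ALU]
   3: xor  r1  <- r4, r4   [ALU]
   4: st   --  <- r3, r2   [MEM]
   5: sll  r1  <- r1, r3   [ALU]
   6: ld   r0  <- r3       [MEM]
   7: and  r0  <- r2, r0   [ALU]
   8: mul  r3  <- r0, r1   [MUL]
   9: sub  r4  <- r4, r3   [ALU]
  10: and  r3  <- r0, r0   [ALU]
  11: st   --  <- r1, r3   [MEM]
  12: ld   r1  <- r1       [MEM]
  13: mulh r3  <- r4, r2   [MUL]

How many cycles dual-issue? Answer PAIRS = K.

PAIRS = 5

  cy0 -> i0,i1 (and.ALU/beq.BR) pair
  cy1 -> i2,i3 (sub.ALU/xor.ALU) pair
  cy2 -> i4,i5 (st.MEM/sll.ALU) pair
  cy3 -> i6 (ld.MEM) RAW+WAW r0
  cy4 -> i7 (and.ALU) RAW r0
  cy5 -> i8 (mul.MUL) RAW r3
  cy6 -> i9,i10 (sub.ALU/and.ALU) pair
  cy7 -> i11 (st.MEM) no-port MEM/MEM
  cy8 -> i12,i13 (ld.MEM/mulh.MUL) pair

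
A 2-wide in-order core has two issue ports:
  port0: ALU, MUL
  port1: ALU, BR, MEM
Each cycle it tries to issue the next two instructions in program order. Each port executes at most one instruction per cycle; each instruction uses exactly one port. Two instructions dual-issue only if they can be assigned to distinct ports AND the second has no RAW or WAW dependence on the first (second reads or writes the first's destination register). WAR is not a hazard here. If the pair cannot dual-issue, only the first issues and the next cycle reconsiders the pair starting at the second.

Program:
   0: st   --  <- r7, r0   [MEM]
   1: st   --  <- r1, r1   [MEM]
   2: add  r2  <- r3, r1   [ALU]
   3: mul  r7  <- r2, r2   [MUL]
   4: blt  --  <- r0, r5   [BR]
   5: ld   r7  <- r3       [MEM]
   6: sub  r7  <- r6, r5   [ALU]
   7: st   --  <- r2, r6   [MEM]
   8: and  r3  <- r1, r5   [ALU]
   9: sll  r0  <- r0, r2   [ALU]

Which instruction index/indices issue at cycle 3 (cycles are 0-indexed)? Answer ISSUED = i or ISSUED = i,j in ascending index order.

ISSUED = 5

  cy0 -> i0 (st.MEM) no-port MEM/MEM
  cy1 -> i1+i2 (st.MEM;add.ALU) 2-wide
  cy2 -> i3+i4 (mul.MUL;blt.BR) 2-wide
  cy3 -> i5 (ld.MEM) WAW r7
  cy4 -> i6+i7 (sub.ALU;st.MEM) 2-wide
  cy5 -> i8+i9 (and.ALU;sll.ALU) 2-wide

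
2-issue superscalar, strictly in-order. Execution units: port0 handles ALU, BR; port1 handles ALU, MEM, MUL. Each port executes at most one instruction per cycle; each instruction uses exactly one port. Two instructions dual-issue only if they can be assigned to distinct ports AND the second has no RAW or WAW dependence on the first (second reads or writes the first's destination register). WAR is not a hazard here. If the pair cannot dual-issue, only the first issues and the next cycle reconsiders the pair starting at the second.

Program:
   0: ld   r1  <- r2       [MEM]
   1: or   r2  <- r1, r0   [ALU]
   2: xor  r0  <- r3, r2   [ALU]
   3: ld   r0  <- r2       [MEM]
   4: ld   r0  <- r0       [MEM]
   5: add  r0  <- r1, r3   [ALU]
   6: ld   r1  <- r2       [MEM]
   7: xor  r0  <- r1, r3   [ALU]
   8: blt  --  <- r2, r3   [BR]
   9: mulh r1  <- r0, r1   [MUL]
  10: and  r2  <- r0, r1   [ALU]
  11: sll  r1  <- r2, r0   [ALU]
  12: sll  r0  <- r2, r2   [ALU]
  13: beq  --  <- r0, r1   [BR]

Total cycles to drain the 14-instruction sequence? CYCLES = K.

CYCLES = 11

c0: i0 ld.MEM  RAW r1
c1: i1 or.ALU  RAW r2
c2: i2 xor.ALU  WAW r0
c3: i3 ld.MEM  no-port MEM/MEM
c4: i4 ld.MEM  WAW r0
c5: i5/i6 add.ALU/ld.MEM  pair
c6: i7/i8 xor.ALU/blt.BR  pair
c7: i9 mulh.MUL  RAW r1
c8: i10 and.ALU  RAW r2
c9: i11/i12 sll.ALU/sll.ALU  pair
c10: i13 beq.BR  tail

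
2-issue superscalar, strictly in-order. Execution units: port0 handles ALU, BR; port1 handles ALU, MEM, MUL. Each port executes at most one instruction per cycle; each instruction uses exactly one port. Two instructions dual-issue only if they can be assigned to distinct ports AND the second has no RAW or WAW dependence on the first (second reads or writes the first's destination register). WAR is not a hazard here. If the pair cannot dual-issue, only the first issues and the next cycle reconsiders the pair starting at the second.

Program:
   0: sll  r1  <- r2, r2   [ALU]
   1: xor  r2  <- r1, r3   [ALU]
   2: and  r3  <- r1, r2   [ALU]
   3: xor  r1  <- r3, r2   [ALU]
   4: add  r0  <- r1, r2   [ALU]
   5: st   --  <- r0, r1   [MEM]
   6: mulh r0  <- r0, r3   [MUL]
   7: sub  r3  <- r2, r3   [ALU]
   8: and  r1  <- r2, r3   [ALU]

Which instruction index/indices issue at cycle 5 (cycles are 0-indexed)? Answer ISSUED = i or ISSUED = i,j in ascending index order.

ISSUED = 5

[0] i0  sll.ALU  -- RAW r1
[1] i1  xor.ALU  -- RAW r2
[2] i2  and.ALU  -- RAW r3
[3] i3  xor.ALU  -- RAW r1
[4] i4  add.ALU  -- RAW r0
[5] i5  st.MEM  -- no-port MEM/MUL
[6] i6,i7  mulh.MUL+sub.ALU  -- 2-wide
[7] i8  and.ALU  -- tail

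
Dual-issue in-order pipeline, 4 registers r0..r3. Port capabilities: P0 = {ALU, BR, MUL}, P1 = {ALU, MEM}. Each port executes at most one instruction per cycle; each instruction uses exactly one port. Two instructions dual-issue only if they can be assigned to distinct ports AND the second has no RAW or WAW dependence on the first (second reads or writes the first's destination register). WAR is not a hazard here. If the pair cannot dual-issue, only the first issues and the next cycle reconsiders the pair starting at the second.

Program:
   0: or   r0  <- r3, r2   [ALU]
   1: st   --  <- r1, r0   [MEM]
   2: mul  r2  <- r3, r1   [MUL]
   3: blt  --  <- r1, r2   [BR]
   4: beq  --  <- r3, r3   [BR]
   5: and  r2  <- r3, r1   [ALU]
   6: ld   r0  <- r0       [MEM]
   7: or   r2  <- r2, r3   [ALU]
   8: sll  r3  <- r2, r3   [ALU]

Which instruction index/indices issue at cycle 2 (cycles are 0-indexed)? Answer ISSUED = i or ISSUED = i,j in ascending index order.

ISSUED = 3

#0 head=0: or i0 RAW r0
#1 head=1: st/mul i1,i2 2-wide
#2 head=3: blt i3 no-port BR/BR
#3 head=4: beq/and i4,i5 2-wide
#4 head=6: ld/or i6,i7 2-wide
#5 head=8: sll i8 tail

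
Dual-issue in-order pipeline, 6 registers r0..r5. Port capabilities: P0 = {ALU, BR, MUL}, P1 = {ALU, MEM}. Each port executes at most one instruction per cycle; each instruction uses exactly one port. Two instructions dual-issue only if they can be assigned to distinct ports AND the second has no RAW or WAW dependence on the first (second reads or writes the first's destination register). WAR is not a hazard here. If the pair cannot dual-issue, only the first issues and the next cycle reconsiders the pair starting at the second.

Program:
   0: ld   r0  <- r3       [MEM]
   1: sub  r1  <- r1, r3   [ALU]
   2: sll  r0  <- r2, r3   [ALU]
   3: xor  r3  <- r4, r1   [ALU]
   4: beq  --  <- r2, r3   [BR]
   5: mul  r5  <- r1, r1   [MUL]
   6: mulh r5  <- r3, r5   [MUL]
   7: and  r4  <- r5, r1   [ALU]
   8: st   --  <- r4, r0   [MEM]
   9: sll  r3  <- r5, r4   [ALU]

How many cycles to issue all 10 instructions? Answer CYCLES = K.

c0: i0,i1 ld.MEM+sub.ALU  pair
c1: i2,i3 sll.ALU+xor.ALU  pair
c2: i4 beq.BR  no-port BR/MUL
c3: i5 mul.MUL  no-port MUL/MUL
c4: i6 mulh.MUL  RAW r5
c5: i7 and.ALU  RAW r4
c6: i8,i9 st.MEM+sll.ALU  pair

CYCLES = 7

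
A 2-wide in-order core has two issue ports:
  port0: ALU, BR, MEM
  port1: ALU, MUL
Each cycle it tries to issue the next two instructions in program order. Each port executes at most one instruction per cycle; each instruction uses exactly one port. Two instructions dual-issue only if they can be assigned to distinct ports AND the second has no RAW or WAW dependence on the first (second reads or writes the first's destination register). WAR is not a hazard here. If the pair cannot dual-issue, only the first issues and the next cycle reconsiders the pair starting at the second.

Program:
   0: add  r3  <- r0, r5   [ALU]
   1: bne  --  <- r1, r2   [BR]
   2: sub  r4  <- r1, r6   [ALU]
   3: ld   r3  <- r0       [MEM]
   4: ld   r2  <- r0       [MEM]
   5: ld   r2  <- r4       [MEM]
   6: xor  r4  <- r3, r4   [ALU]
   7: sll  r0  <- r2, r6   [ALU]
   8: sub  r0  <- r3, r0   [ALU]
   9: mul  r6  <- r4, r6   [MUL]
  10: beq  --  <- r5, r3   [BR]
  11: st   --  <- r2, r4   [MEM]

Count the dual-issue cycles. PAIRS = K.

t=0 i0+i1:add.ALU bne.BR ; 2-wide
t=1 i2+i3:sub.ALU ld.MEM ; 2-wide
t=2 i4:ld.MEM ; no-port MEM/MEM
t=3 i5+i6:ld.MEM xor.ALU ; 2-wide
t=4 i7:sll.ALU ; RAW+WAW r0
t=5 i8+i9:sub.ALU mul.MUL ; 2-wide
t=6 i10:beq.BR ; no-port BR/MEM
t=7 i11:st.MEM ; tail

PAIRS = 4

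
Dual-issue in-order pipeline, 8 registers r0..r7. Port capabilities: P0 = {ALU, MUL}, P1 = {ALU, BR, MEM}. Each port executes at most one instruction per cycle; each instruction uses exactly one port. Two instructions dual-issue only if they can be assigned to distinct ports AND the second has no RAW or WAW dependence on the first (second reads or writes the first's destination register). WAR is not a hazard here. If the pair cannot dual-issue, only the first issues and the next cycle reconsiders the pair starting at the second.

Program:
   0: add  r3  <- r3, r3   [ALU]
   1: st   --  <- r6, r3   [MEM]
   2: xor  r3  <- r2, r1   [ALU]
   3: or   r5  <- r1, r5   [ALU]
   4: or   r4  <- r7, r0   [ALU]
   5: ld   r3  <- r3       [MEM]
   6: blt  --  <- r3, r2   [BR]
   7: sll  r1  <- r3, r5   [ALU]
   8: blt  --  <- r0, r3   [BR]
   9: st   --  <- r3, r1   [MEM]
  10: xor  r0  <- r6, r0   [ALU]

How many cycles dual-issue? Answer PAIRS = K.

PAIRS = 4

  cy0 -> i0 (add) RAW r3
  cy1 -> i1+i2 (st/xor) pair
  cy2 -> i3+i4 (or/or) pair
  cy3 -> i5 (ld) no-port MEM/BR
  cy4 -> i6+i7 (blt/sll) pair
  cy5 -> i8 (blt) no-port BR/MEM
  cy6 -> i9+i10 (st/xor) pair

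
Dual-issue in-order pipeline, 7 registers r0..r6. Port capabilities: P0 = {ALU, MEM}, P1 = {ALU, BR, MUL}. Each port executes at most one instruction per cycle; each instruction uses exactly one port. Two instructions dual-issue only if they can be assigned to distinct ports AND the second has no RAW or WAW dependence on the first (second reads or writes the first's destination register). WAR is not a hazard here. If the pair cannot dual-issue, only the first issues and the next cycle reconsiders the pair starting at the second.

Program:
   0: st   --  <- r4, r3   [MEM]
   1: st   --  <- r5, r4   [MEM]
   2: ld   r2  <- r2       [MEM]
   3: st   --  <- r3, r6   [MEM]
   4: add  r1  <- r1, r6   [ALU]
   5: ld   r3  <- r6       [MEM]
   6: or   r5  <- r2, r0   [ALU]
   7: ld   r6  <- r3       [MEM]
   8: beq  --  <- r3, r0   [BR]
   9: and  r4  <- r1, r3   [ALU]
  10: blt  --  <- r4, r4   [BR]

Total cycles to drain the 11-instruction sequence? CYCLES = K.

CYCLES = 8

c0: i0 st.MEM  no-port MEM/MEM
c1: i1 st.MEM  no-port MEM/MEM
c2: i2 ld.MEM  no-port MEM/MEM
c3: i3,i4 st.MEM;add.ALU  dual
c4: i5,i6 ld.MEM;or.ALU  dual
c5: i7,i8 ld.MEM;beq.BR  dual
c6: i9 and.ALU  RAW r4
c7: i10 blt.BR  tail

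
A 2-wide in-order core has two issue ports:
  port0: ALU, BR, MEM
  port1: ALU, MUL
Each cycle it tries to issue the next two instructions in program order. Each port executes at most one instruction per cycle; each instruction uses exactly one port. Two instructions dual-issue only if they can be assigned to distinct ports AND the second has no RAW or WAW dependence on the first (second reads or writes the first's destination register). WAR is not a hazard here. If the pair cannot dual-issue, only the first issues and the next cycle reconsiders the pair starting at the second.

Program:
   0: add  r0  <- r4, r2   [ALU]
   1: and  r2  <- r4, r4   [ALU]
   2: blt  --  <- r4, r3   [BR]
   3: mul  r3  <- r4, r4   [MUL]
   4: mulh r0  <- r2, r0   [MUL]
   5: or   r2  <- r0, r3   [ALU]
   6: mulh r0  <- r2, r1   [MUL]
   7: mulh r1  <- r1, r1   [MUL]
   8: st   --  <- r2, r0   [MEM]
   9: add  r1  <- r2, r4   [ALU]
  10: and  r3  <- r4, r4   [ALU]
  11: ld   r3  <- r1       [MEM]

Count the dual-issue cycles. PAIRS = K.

t=0 i0&i1:add;and ; pair
t=1 i2&i3:blt;mul ; pair
t=2 i4:mulh ; RAW r0
t=3 i5:or ; RAW r2
t=4 i6:mulh ; no-port MUL/MUL
t=5 i7&i8:mulh;st ; pair
t=6 i9&i10:add;and ; pair
t=7 i11:ld ; tail

PAIRS = 4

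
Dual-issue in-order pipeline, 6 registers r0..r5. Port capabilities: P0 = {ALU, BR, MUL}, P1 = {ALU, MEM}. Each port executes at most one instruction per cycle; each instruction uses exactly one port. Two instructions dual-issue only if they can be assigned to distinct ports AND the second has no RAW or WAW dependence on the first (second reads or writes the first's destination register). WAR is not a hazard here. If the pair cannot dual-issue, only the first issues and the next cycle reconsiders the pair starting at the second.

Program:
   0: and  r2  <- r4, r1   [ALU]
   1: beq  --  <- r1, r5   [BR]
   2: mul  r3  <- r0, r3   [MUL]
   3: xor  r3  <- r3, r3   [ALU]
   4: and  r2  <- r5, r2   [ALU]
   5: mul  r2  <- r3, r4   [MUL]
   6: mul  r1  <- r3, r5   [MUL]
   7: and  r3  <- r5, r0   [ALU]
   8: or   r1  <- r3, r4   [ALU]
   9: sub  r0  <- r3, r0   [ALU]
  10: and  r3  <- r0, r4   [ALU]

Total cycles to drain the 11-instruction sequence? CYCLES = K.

CYCLES = 7

[0] i0/i1  and.ALU/beq.BR  -- dual
[1] i2  mul.MUL  -- RAW+WAW r3
[2] i3/i4  xor.ALU/and.ALU  -- dual
[3] i5  mul.MUL  -- no-port MUL/MUL
[4] i6/i7  mul.MUL/and.ALU  -- dual
[5] i8/i9  or.ALU/sub.ALU  -- dual
[6] i10  and.ALU  -- tail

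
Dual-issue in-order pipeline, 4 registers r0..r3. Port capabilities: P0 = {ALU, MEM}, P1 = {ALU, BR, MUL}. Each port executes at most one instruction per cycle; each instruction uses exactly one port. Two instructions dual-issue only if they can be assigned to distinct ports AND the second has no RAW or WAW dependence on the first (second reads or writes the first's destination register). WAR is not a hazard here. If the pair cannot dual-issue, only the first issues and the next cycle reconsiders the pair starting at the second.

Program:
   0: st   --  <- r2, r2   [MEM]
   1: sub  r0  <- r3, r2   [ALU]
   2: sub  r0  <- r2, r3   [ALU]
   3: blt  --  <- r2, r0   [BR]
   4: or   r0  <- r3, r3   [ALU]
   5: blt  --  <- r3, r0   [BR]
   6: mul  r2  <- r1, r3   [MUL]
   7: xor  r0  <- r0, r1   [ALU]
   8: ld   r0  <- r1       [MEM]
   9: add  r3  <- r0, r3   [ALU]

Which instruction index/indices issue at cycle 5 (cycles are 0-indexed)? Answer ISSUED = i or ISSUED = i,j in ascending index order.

  cy0 -> i0+i1 (st.MEM;sub.ALU) 2-wide
  cy1 -> i2 (sub.ALU) RAW r0
  cy2 -> i3+i4 (blt.BR;or.ALU) 2-wide
  cy3 -> i5 (blt.BR) no-port BR/MUL
  cy4 -> i6+i7 (mul.MUL;xor.ALU) 2-wide
  cy5 -> i8 (ld.MEM) RAW r0
  cy6 -> i9 (add.ALU) tail

ISSUED = 8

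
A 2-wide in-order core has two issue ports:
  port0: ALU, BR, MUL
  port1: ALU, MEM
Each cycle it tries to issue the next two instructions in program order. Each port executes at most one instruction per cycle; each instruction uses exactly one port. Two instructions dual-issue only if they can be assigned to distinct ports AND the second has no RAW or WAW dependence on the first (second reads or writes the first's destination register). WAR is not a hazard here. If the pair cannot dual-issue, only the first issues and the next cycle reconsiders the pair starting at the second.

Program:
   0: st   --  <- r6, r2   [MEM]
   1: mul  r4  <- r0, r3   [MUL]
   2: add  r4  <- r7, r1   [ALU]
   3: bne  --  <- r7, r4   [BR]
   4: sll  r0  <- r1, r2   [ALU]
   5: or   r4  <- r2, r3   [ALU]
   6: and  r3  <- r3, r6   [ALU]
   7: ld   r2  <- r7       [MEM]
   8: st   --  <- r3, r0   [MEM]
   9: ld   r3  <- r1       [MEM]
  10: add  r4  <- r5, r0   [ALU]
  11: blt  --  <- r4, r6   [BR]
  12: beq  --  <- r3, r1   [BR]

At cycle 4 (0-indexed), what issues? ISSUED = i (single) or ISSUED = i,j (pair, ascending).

ISSUED = 7

t=0 i0,i1:st.MEM/mul.MUL ; 2-wide
t=1 i2:add.ALU ; RAW r4
t=2 i3,i4:bne.BR/sll.ALU ; 2-wide
t=3 i5,i6:or.ALU/and.ALU ; 2-wide
t=4 i7:ld.MEM ; no-port MEM/MEM
t=5 i8:st.MEM ; no-port MEM/MEM
t=6 i9,i10:ld.MEM/add.ALU ; 2-wide
t=7 i11:blt.BR ; no-port BR/BR
t=8 i12:beq.BR ; tail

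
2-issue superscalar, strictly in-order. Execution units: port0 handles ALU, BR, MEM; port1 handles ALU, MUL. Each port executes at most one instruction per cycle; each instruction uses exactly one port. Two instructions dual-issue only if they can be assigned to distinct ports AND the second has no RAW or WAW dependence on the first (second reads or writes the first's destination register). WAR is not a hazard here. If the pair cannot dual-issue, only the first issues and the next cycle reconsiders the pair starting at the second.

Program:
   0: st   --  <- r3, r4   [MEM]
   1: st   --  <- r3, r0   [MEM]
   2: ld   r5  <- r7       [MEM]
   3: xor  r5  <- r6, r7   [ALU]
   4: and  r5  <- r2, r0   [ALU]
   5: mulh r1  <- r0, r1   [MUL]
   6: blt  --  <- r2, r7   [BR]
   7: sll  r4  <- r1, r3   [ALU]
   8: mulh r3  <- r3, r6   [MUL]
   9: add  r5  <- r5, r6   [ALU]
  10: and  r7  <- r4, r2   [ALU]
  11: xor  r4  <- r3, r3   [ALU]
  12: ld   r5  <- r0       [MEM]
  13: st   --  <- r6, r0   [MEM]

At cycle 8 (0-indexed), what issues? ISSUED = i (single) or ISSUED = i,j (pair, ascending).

ISSUED = 12

  cy0 -> i0 (st) no-port MEM/MEM
  cy1 -> i1 (st) no-port MEM/MEM
  cy2 -> i2 (ld) WAW r5
  cy3 -> i3 (xor) WAW r5
  cy4 -> i4,i5 (and mulh) 2-wide
  cy5 -> i6,i7 (blt sll) 2-wide
  cy6 -> i8,i9 (mulh add) 2-wide
  cy7 -> i10,i11 (and xor) 2-wide
  cy8 -> i12 (ld) no-port MEM/MEM
  cy9 -> i13 (st) tail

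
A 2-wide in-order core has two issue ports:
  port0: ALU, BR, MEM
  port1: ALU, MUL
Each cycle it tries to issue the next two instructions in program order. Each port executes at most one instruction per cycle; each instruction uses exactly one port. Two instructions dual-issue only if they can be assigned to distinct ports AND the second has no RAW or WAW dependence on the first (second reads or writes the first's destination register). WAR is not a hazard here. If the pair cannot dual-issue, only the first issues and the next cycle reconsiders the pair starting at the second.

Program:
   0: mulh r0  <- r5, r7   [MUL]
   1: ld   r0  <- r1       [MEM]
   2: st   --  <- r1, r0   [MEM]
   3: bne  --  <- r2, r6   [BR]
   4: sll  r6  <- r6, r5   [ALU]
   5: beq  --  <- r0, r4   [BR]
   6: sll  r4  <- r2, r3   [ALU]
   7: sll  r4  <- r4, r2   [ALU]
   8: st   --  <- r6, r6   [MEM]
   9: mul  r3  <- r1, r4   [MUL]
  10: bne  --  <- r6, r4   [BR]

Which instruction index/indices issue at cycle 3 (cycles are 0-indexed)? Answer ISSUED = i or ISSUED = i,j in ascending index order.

ISSUED = 3,4

t=0 i0:mulh.MUL ; WAW r0
t=1 i1:ld.MEM ; no-port MEM/MEM
t=2 i2:st.MEM ; no-port MEM/BR
t=3 i3/i4:bne.BR+sll.ALU ; 2-wide
t=4 i5/i6:beq.BR+sll.ALU ; 2-wide
t=5 i7/i8:sll.ALU+st.MEM ; 2-wide
t=6 i9/i10:mul.MUL+bne.BR ; 2-wide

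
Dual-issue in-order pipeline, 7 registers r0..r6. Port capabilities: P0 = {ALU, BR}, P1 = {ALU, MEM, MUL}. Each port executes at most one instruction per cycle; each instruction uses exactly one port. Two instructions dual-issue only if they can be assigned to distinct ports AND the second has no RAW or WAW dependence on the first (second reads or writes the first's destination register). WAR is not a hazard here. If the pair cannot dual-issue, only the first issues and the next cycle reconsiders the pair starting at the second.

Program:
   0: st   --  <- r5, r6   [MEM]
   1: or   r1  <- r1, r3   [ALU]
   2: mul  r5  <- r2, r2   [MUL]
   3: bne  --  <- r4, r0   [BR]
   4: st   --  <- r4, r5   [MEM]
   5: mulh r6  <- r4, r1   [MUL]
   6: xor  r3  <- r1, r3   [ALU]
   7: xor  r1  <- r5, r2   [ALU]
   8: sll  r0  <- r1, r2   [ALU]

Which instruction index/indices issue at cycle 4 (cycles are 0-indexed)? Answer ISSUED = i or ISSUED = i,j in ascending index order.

ISSUED = 7

c0: i0/i1 st.MEM;or.ALU  dual
c1: i2/i3 mul.MUL;bne.BR  dual
c2: i4 st.MEM  no-port MEM/MUL
c3: i5/i6 mulh.MUL;xor.ALU  dual
c4: i7 xor.ALU  RAW r1
c5: i8 sll.ALU  tail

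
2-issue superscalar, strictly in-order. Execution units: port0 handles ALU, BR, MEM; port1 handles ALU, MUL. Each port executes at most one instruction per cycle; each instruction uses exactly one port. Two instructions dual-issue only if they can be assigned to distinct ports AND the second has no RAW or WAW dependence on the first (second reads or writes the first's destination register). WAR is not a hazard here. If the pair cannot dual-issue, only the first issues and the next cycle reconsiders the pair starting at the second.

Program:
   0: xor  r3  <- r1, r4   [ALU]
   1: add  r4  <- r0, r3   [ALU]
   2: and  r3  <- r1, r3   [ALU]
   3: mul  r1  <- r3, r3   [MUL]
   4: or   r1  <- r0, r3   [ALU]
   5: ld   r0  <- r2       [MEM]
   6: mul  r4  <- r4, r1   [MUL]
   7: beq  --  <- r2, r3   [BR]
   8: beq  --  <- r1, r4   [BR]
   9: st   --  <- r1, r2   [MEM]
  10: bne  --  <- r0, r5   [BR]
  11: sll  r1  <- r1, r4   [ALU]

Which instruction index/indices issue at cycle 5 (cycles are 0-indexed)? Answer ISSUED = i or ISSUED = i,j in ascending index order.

c0: i0 xor  RAW r3
c1: i1,i2 add+and  dual
c2: i3 mul  WAW r1
c3: i4,i5 or+ld  dual
c4: i6,i7 mul+beq  dual
c5: i8 beq  no-port BR/MEM
c6: i9 st  no-port MEM/BR
c7: i10,i11 bne+sll  dual

ISSUED = 8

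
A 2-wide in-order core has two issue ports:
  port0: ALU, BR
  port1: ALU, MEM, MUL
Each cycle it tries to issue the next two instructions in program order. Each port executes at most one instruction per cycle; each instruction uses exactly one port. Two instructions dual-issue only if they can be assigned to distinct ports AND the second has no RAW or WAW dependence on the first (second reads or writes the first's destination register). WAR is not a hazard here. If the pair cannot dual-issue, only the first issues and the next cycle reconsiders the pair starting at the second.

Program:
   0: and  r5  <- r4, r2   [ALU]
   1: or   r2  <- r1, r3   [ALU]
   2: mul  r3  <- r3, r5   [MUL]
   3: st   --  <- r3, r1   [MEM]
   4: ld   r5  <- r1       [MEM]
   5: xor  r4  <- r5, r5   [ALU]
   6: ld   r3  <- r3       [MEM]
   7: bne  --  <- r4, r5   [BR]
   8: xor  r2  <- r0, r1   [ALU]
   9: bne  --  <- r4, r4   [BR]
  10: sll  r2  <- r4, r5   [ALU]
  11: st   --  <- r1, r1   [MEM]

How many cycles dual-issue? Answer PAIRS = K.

c0: i0,i1 and or  dual
c1: i2 mul  no-port MUL/MEM
c2: i3 st  no-port MEM/MEM
c3: i4 ld  RAW r5
c4: i5,i6 xor ld  dual
c5: i7,i8 bne xor  dual
c6: i9,i10 bne sll  dual
c7: i11 st  tail

PAIRS = 4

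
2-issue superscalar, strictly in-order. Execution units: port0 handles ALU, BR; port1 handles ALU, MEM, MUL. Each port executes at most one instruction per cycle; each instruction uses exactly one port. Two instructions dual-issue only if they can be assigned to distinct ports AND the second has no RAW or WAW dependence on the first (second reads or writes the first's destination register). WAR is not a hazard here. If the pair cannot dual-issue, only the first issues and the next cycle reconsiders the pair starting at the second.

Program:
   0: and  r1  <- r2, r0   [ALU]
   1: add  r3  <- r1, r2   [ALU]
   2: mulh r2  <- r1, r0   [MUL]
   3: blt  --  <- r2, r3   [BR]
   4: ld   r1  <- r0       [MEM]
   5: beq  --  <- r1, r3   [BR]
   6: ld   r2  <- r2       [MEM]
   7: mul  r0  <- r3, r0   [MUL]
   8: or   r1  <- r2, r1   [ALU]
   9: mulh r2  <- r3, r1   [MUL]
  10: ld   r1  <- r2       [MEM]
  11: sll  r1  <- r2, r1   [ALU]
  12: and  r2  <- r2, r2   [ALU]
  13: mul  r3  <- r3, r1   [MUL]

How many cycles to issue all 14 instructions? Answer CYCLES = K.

CYCLES = 9

0. and @i0  | RAW r1
1. add;mulh @i1&i2  | dual
2. blt;ld @i3&i4  | dual
3. beq;ld @i5&i6  | dual
4. mul;or @i7&i8  | dual
5. mulh @i9  | no-port MUL/MEM
6. ld @i10  | RAW+WAW r1
7. sll;and @i11&i12  | dual
8. mul @i13  | tail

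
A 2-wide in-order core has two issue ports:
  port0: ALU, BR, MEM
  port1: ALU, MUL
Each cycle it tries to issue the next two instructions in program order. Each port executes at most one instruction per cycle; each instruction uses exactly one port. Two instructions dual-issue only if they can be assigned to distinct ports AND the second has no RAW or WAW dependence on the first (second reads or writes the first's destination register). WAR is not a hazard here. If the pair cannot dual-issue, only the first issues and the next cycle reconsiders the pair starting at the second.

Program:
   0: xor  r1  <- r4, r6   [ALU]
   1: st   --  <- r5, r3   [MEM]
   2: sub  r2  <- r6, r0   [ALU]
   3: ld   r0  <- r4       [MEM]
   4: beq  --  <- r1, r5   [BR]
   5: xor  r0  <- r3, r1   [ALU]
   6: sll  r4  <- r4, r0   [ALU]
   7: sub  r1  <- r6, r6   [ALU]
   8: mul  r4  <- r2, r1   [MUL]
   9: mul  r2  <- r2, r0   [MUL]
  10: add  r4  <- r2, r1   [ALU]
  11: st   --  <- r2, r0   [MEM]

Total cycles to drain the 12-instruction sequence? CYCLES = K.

t=0 i0&i1:xor/st ; pair
t=1 i2&i3:sub/ld ; pair
t=2 i4&i5:beq/xor ; pair
t=3 i6&i7:sll/sub ; pair
t=4 i8:mul ; no-port MUL/MUL
t=5 i9:mul ; RAW r2
t=6 i10&i11:add/st ; pair

CYCLES = 7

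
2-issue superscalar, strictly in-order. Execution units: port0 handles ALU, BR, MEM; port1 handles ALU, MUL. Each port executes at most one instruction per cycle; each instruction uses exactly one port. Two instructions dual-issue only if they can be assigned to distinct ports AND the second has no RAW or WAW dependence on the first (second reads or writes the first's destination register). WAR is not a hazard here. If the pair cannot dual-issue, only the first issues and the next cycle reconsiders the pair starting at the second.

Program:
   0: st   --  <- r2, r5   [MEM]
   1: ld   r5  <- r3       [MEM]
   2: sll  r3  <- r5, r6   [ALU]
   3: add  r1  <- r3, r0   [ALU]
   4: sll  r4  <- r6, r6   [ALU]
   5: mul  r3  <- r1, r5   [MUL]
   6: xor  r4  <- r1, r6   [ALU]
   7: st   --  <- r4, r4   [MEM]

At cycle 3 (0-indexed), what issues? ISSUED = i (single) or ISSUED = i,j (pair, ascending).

  cy0 -> i0 (st) no-port MEM/MEM
  cy1 -> i1 (ld) RAW r5
  cy2 -> i2 (sll) RAW r3
  cy3 -> i3+i4 (add sll) dual
  cy4 -> i5+i6 (mul xor) dual
  cy5 -> i7 (st) tail

ISSUED = 3,4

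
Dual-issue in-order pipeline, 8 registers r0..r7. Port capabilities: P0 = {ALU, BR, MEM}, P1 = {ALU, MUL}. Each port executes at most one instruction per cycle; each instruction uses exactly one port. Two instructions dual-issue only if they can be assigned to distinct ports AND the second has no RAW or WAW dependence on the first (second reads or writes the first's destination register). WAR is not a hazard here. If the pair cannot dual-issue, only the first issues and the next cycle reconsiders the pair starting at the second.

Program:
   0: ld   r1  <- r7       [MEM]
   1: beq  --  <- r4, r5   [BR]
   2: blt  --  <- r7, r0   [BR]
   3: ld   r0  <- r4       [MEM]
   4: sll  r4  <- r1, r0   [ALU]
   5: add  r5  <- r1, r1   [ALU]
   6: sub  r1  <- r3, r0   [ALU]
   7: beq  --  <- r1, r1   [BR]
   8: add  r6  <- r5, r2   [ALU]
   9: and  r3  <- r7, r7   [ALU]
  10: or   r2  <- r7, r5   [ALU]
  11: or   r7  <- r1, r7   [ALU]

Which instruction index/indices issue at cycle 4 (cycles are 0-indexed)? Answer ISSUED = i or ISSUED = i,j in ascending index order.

0. ld @i0  | no-port MEM/BR
1. beq @i1  | no-port BR/BR
2. blt @i2  | no-port BR/MEM
3. ld @i3  | RAW r0
4. sll;add @i4&i5  | 2-wide
5. sub @i6  | RAW r1
6. beq;add @i7&i8  | 2-wide
7. and;or @i9&i10  | 2-wide
8. or @i11  | tail

ISSUED = 4,5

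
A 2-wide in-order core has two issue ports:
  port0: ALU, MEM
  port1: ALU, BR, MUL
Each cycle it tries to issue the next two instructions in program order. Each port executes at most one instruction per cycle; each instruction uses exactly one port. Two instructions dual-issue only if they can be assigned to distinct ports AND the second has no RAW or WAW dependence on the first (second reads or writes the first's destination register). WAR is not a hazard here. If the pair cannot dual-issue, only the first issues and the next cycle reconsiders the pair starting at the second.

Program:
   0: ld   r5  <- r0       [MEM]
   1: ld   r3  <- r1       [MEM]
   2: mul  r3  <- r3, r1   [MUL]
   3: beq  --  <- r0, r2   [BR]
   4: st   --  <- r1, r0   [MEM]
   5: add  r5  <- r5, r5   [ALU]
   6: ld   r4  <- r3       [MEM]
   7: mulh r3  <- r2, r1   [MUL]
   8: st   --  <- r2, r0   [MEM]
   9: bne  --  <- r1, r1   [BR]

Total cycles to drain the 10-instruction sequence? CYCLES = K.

CYCLES = 7

[0] i0  ld  -- no-port MEM/MEM
[1] i1  ld  -- RAW+WAW r3
[2] i2  mul  -- no-port MUL/BR
[3] i3/i4  beq;st  -- dual
[4] i5/i6  add;ld  -- dual
[5] i7/i8  mulh;st  -- dual
[6] i9  bne  -- tail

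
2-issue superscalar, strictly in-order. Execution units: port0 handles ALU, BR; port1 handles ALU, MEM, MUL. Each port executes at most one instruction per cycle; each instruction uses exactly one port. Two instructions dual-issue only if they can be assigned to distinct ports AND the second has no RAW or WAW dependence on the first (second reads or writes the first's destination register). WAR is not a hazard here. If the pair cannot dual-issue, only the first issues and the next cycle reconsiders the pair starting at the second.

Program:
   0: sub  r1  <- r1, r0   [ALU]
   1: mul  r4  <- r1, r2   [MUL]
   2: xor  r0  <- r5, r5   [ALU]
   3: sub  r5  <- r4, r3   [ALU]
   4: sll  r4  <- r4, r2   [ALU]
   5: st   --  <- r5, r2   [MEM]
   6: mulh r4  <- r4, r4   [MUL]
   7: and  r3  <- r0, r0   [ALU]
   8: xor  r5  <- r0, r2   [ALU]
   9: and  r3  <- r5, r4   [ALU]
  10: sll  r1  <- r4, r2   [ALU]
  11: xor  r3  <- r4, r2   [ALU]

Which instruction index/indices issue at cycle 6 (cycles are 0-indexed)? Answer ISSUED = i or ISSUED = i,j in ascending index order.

0. sub.ALU @i0  | RAW r1
1. mul.MUL/xor.ALU @i1&i2  | pair
2. sub.ALU/sll.ALU @i3&i4  | pair
3. st.MEM @i5  | no-port MEM/MUL
4. mulh.MUL/and.ALU @i6&i7  | pair
5. xor.ALU @i8  | RAW r5
6. and.ALU/sll.ALU @i9&i10  | pair
7. xor.ALU @i11  | tail

ISSUED = 9,10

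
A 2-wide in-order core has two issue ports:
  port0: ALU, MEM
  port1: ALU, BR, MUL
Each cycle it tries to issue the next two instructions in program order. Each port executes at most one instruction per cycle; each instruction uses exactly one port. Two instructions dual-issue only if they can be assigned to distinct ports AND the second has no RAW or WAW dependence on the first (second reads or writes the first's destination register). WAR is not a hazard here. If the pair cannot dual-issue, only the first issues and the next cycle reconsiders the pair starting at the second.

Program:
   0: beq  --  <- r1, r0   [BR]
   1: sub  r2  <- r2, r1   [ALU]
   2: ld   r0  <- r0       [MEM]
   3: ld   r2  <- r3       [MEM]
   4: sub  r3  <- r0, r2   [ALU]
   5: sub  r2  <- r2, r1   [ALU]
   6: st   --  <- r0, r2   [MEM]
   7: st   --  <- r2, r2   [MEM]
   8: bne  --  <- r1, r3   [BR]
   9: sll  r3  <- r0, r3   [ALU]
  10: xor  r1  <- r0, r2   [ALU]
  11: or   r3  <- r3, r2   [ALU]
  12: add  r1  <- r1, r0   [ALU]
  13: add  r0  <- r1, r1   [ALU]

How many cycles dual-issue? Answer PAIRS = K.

c0: i0,i1 beq+sub  2-wide
c1: i2 ld  no-port MEM/MEM
c2: i3 ld  RAW r2
c3: i4,i5 sub+sub  2-wide
c4: i6 st  no-port MEM/MEM
c5: i7,i8 st+bne  2-wide
c6: i9,i10 sll+xor  2-wide
c7: i11,i12 or+add  2-wide
c8: i13 add  tail

PAIRS = 5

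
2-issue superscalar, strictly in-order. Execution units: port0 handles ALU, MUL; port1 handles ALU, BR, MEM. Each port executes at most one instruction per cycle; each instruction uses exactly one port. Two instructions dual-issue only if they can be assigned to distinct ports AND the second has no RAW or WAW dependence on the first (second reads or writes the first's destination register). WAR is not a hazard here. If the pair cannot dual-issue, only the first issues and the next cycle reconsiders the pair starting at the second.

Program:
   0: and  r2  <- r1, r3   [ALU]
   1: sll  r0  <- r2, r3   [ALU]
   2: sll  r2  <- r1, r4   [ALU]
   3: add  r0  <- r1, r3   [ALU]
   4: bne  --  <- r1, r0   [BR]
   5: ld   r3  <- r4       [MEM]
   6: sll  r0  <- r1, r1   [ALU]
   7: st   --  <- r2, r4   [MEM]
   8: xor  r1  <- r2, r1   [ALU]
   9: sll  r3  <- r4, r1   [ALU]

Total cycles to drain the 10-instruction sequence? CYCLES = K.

#0 head=0: and i0 RAW r2
#1 head=1: sll/sll i1&i2 pair
#2 head=3: add i3 RAW r0
#3 head=4: bne i4 no-port BR/MEM
#4 head=5: ld/sll i5&i6 pair
#5 head=7: st/xor i7&i8 pair
#6 head=9: sll i9 tail

CYCLES = 7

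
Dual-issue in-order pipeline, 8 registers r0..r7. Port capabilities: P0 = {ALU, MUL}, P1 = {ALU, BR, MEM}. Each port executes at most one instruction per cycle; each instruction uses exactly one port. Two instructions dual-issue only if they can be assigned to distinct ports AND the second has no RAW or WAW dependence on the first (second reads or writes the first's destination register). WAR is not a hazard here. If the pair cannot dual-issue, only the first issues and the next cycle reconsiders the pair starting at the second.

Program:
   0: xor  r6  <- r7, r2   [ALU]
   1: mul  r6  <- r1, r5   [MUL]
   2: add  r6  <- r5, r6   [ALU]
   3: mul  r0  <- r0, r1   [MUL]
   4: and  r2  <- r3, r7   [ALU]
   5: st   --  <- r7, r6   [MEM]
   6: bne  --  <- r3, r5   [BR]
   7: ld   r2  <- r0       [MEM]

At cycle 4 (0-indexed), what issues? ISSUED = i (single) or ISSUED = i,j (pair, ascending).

ISSUED = 6

#0 head=0: xor i0 WAW r6
#1 head=1: mul i1 RAW+WAW r6
#2 head=2: add+mul i2,i3 2-wide
#3 head=4: and+st i4,i5 2-wide
#4 head=6: bne i6 no-port BR/MEM
#5 head=7: ld i7 tail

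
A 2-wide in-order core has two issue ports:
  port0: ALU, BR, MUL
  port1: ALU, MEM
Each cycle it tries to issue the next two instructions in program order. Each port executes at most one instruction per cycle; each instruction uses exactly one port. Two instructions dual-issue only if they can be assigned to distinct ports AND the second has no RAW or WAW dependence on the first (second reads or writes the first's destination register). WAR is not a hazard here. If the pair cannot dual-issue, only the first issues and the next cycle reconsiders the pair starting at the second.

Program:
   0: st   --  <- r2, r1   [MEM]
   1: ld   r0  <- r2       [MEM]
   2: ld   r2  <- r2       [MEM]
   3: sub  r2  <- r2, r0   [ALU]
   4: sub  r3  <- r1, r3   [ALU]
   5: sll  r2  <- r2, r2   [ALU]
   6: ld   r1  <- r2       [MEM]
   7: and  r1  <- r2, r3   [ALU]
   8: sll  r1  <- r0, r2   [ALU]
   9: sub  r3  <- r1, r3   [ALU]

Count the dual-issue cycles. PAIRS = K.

t=0 i0:st.MEM ; no-port MEM/MEM
t=1 i1:ld.MEM ; no-port MEM/MEM
t=2 i2:ld.MEM ; RAW+WAW r2
t=3 i3/i4:sub.ALU/sub.ALU ; 2-wide
t=4 i5:sll.ALU ; RAW r2
t=5 i6:ld.MEM ; WAW r1
t=6 i7:and.ALU ; WAW r1
t=7 i8:sll.ALU ; RAW r1
t=8 i9:sub.ALU ; tail

PAIRS = 1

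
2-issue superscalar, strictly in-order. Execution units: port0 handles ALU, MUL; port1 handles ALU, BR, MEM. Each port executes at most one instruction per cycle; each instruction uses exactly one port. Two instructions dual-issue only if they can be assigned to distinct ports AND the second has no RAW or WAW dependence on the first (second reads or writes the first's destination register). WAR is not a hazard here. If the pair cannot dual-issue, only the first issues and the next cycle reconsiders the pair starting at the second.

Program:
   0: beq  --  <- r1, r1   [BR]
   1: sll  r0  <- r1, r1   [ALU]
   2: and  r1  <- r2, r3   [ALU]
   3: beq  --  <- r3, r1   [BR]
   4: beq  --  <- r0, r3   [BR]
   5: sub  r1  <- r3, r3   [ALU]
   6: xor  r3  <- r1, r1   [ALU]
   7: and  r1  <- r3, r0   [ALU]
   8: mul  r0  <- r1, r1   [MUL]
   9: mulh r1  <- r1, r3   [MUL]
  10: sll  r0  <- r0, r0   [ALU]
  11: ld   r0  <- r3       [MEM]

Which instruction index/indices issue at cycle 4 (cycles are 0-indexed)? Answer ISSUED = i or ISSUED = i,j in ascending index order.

  cy0 -> i0,i1 (beq+sll) pair
  cy1 -> i2 (and) RAW r1
  cy2 -> i3 (beq) no-port BR/BR
  cy3 -> i4,i5 (beq+sub) pair
  cy4 -> i6 (xor) RAW r3
  cy5 -> i7 (and) RAW r1
  cy6 -> i8 (mul) no-port MUL/MUL
  cy7 -> i9,i10 (mulh+sll) pair
  cy8 -> i11 (ld) tail

ISSUED = 6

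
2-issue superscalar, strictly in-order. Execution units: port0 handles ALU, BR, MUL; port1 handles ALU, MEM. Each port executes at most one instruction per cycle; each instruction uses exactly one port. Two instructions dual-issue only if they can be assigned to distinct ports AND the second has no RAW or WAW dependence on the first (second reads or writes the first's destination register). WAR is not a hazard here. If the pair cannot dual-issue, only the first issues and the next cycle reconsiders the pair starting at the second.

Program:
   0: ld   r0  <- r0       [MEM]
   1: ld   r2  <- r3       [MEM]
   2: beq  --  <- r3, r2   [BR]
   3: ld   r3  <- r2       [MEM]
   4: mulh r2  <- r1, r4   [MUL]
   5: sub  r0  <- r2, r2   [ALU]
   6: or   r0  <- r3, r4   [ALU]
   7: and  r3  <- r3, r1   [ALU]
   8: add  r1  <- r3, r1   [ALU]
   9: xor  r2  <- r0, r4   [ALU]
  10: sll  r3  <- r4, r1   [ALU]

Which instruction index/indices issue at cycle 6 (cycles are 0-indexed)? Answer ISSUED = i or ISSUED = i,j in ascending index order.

ISSUED = 8,9

#0 head=0: ld.MEM i0 no-port MEM/MEM
#1 head=1: ld.MEM i1 RAW r2
#2 head=2: beq.BR;ld.MEM i2&i3 pair
#3 head=4: mulh.MUL i4 RAW r2
#4 head=5: sub.ALU i5 WAW r0
#5 head=6: or.ALU;and.ALU i6&i7 pair
#6 head=8: add.ALU;xor.ALU i8&i9 pair
#7 head=10: sll.ALU i10 tail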